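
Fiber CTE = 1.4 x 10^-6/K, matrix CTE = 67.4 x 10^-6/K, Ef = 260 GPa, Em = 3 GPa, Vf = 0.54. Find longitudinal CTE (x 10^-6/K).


E1 = Ef*Vf + Em*(1-Vf) = 141.78
alpha_1 = (alpha_f*Ef*Vf + alpha_m*Em*(1-Vf))/E1 = 2.04 x 10^-6/K

2.04 x 10^-6/K


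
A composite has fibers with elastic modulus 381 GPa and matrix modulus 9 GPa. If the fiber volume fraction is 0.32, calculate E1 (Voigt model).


E1 = Ef*Vf + Em*(1-Vf) = 381*0.32 + 9*0.68 = 128.04 GPa

128.04 GPa


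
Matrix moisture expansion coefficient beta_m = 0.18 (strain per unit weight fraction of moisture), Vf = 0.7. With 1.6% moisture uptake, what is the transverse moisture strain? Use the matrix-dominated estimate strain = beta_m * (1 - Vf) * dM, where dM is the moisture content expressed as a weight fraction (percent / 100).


dM = 1.6/100 = 0.016
strain = beta_m * (1-Vf) * dM = 0.18 * 0.3 * 0.016 = 0.000864

0.000864


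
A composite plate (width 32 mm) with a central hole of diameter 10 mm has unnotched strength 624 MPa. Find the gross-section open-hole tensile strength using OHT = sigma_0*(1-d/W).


OHT = sigma_0*(1-d/W) = 624*(1-10/32) = 429.0 MPa

429.0 MPa


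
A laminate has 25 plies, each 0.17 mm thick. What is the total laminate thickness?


h = n * t_ply = 25 * 0.17 = 4.25 mm

4.25 mm


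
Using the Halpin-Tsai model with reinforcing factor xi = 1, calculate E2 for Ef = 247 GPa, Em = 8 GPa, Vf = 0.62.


eta = (Ef/Em - 1)/(Ef/Em + xi) = (30.875 - 1)/(30.875 + 1) = 0.9373
E2 = Em*(1+xi*eta*Vf)/(1-eta*Vf) = 30.2 GPa

30.2 GPa


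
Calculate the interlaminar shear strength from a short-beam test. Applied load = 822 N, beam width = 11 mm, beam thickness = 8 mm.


ILSS = 3F/(4bh) = 3*822/(4*11*8) = 7.01 MPa

7.01 MPa


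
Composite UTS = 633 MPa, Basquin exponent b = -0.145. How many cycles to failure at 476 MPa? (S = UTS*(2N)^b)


N = 0.5 * (S/UTS)^(1/b) = 0.5 * (476/633)^(1/-0.145) = 3.5706 cycles

3.5706 cycles


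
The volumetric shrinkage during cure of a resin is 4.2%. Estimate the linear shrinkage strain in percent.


Linear shrinkage ≈ vol_shrink/3 = 4.2/3 = 1.4%

1.4%


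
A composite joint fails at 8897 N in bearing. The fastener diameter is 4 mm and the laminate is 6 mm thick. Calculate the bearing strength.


sigma_br = F/(d*h) = 8897/(4*6) = 370.7 MPa

370.7 MPa


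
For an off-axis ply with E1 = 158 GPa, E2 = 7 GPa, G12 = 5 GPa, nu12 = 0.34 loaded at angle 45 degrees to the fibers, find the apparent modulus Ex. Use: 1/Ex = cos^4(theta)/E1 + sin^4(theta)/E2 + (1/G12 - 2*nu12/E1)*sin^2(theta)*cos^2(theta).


cos^4(45) = 0.25, sin^4(45) = 0.25, sin^2(45)*cos^2(45) = 0.25
1/G12 - 2*nu12/E1 = 1/5 - 2*0.34/158 = 0.195696 GPa^-1
1/Ex = 0.25/158 + 0.25/7 + 0.195696*0.25 = 0.0862206 GPa^-1
Ex = 11.6 GPa

11.6 GPa


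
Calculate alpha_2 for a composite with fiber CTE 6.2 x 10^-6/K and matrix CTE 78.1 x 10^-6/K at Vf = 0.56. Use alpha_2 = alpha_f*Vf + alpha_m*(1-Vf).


alpha_2 = alpha_f*Vf + alpha_m*(1-Vf) = 6.2*0.56 + 78.1*0.44 = 37.8 x 10^-6/K

37.8 x 10^-6/K


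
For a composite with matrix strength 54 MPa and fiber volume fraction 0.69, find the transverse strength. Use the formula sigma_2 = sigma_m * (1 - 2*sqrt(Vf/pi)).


factor = 1 - 2*sqrt(0.69/pi) = 0.0627
sigma_2 = 54 * 0.0627 = 3.39 MPa

3.39 MPa


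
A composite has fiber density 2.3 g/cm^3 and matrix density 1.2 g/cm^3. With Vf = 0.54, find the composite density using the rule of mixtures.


rho_c = rho_f*Vf + rho_m*(1-Vf) = 2.3*0.54 + 1.2*0.46 = 1.794 g/cm^3

1.794 g/cm^3


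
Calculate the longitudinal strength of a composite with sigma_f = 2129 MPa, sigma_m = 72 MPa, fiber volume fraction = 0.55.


sigma_1 = sigma_f*Vf + sigma_m*(1-Vf) = 2129*0.55 + 72*0.45 = 1203.4 MPa

1203.4 MPa


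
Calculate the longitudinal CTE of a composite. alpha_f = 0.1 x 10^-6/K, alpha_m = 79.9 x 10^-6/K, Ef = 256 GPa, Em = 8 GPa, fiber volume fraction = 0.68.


E1 = Ef*Vf + Em*(1-Vf) = 176.64
alpha_1 = (alpha_f*Ef*Vf + alpha_m*Em*(1-Vf))/E1 = 1.26 x 10^-6/K

1.26 x 10^-6/K


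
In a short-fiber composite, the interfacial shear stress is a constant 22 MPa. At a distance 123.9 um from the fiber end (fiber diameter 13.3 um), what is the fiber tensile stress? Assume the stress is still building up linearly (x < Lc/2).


Force balance: sigma_f * (pi*d^2/4) = tau * (pi*d) * x  ->  sigma_f = 4 * tau * x / d
sigma_f = 4 * 22 * 123.9 / 13.3 = 819.8 MPa

819.8 MPa


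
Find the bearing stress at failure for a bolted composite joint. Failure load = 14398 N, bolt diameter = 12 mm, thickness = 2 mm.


sigma_br = F/(d*h) = 14398/(12*2) = 599.9 MPa

599.9 MPa


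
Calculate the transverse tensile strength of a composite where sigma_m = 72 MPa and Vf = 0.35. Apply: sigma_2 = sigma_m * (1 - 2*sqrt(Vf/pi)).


factor = 1 - 2*sqrt(0.35/pi) = 0.3324
sigma_2 = 72 * 0.3324 = 23.94 MPa

23.94 MPa


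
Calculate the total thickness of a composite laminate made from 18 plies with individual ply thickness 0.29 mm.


h = n * t_ply = 18 * 0.29 = 5.22 mm

5.22 mm


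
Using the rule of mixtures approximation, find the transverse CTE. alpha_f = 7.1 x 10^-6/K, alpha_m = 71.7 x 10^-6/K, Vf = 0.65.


alpha_2 = alpha_f*Vf + alpha_m*(1-Vf) = 7.1*0.65 + 71.7*0.35 = 29.7 x 10^-6/K

29.7 x 10^-6/K


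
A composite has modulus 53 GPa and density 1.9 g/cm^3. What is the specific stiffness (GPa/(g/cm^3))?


Specific stiffness = E/rho = 53/1.9 = 27.9 GPa/(g/cm^3)

27.9 GPa/(g/cm^3)


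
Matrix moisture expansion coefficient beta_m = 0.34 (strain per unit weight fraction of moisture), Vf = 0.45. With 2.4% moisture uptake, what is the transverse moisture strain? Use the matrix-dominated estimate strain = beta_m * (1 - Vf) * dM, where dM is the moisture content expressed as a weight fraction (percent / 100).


dM = 2.4/100 = 0.024
strain = beta_m * (1-Vf) * dM = 0.34 * 0.55 * 0.024 = 0.004488

0.004488


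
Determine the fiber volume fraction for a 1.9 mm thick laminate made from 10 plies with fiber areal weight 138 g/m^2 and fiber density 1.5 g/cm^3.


Vf = n * FAW / (rho_f * h * 1000) = 10 * 138 / (1.5 * 1.9 * 1000) = 0.4842

0.4842


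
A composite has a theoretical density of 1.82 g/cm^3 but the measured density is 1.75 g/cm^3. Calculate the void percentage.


Void% = (rho_theo - rho_actual)/rho_theo * 100 = (1.82 - 1.75)/1.82 * 100 = 3.85%

3.85%


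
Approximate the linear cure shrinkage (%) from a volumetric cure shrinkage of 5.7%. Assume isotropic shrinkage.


Linear shrinkage ≈ vol_shrink/3 = 5.7/3 = 1.9%

1.9%


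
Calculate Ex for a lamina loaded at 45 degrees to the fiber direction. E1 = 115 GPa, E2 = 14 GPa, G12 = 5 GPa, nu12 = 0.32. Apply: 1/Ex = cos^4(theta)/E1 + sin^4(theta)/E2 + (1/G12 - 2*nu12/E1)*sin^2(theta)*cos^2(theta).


cos^4(45) = 0.25, sin^4(45) = 0.25, sin^2(45)*cos^2(45) = 0.25
1/G12 - 2*nu12/E1 = 1/5 - 2*0.32/115 = 0.194435 GPa^-1
1/Ex = 0.25/115 + 0.25/14 + 0.194435*0.25 = 0.0686398 GPa^-1
Ex = 14.57 GPa

14.57 GPa


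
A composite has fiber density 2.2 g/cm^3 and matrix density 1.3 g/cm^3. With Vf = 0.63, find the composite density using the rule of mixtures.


rho_c = rho_f*Vf + rho_m*(1-Vf) = 2.2*0.63 + 1.3*0.37 = 1.867 g/cm^3

1.867 g/cm^3


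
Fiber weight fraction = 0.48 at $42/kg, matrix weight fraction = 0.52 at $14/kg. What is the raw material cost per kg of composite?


Cost = cost_f*Wf + cost_m*Wm = 42*0.48 + 14*0.52 = $27.44/kg

$27.44/kg


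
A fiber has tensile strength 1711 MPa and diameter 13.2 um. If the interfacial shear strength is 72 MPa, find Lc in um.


Lc = sigma_f * d / (2 * tau_i) = 1711 * 13.2 / (2 * 72) = 156.8 um

156.8 um


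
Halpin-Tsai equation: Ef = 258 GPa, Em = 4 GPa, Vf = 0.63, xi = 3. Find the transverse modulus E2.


eta = (Ef/Em - 1)/(Ef/Em + xi) = (64.5 - 1)/(64.5 + 3) = 0.9407
E2 = Em*(1+xi*eta*Vf)/(1-eta*Vf) = 27.28 GPa

27.28 GPa


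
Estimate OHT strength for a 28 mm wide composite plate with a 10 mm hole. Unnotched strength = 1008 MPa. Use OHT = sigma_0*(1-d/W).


OHT = sigma_0*(1-d/W) = 1008*(1-10/28) = 648.0 MPa

648.0 MPa


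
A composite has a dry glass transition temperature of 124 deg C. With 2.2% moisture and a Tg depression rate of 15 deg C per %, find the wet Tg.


Tg_wet = Tg_dry - k*moisture = 124 - 15*2.2 = 91.0 deg C

91.0 deg C


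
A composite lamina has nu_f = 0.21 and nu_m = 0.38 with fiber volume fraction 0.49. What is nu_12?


nu_12 = nu_f*Vf + nu_m*(1-Vf) = 0.21*0.49 + 0.38*0.51 = 0.2967

0.2967


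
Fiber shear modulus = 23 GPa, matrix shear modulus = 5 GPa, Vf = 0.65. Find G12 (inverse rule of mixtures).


1/G12 = Vf/Gf + (1-Vf)/Gm = 0.65/23 + 0.35/5
G12 = 10.18 GPa

10.18 GPa


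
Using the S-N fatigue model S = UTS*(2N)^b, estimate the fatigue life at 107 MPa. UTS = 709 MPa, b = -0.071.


N = 0.5 * (S/UTS)^(1/b) = 0.5 * (107/709)^(1/-0.071) = 1.8452e+11 cycles

1.8452e+11 cycles


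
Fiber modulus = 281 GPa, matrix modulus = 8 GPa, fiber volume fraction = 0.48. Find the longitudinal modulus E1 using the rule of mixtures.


E1 = Ef*Vf + Em*(1-Vf) = 281*0.48 + 8*0.52 = 139.04 GPa

139.04 GPa


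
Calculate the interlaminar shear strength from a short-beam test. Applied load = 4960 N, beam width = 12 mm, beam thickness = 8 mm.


ILSS = 3F/(4bh) = 3*4960/(4*12*8) = 38.75 MPa

38.75 MPa


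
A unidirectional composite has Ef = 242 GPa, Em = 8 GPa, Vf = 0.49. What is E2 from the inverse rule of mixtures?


1/E2 = Vf/Ef + (1-Vf)/Em = 0.49/242 + 0.51/8
E2 = 15.2 GPa

15.2 GPa


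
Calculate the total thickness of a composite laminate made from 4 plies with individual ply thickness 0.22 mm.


h = n * t_ply = 4 * 0.22 = 0.88 mm

0.88 mm


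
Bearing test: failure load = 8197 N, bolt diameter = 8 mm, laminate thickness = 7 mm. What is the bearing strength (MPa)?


sigma_br = F/(d*h) = 8197/(8*7) = 146.4 MPa

146.4 MPa


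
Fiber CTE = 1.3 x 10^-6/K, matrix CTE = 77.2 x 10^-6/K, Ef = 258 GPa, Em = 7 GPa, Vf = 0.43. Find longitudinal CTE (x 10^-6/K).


E1 = Ef*Vf + Em*(1-Vf) = 114.93
alpha_1 = (alpha_f*Ef*Vf + alpha_m*Em*(1-Vf))/E1 = 3.94 x 10^-6/K

3.94 x 10^-6/K


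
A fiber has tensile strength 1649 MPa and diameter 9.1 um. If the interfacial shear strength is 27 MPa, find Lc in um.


Lc = sigma_f * d / (2 * tau_i) = 1649 * 9.1 / (2 * 27) = 277.9 um

277.9 um


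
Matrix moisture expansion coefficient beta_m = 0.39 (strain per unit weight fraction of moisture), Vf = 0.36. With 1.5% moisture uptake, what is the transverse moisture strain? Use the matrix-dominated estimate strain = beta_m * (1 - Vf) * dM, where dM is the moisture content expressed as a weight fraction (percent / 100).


dM = 1.5/100 = 0.015
strain = beta_m * (1-Vf) * dM = 0.39 * 0.64 * 0.015 = 0.003744

0.003744


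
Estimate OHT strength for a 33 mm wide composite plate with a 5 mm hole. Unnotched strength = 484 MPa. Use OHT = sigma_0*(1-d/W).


OHT = sigma_0*(1-d/W) = 484*(1-5/33) = 410.7 MPa

410.7 MPa


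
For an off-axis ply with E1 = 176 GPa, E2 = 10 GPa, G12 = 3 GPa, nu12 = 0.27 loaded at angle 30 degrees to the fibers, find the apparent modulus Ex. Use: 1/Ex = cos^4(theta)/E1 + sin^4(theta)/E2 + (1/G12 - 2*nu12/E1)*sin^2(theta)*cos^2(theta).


cos^4(30) = 0.5625, sin^4(30) = 0.0625, sin^2(30)*cos^2(30) = 0.1875
1/G12 - 2*nu12/E1 = 1/3 - 2*0.27/176 = 0.330265 GPa^-1
1/Ex = 0.5625/176 + 0.0625/10 + 0.330265*0.1875 = 0.0713707 GPa^-1
Ex = 14.01 GPa

14.01 GPa


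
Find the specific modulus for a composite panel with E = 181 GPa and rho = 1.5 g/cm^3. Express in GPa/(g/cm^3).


Specific stiffness = E/rho = 181/1.5 = 120.7 GPa/(g/cm^3)

120.7 GPa/(g/cm^3)


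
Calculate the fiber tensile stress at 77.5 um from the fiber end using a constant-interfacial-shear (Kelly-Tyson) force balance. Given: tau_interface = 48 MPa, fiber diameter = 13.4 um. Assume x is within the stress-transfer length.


Force balance: sigma_f * (pi*d^2/4) = tau * (pi*d) * x  ->  sigma_f = 4 * tau * x / d
sigma_f = 4 * 48 * 77.5 / 13.4 = 1110.4 MPa

1110.4 MPa


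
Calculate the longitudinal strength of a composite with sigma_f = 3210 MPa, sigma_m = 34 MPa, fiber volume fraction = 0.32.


sigma_1 = sigma_f*Vf + sigma_m*(1-Vf) = 3210*0.32 + 34*0.68 = 1050.3 MPa

1050.3 MPa


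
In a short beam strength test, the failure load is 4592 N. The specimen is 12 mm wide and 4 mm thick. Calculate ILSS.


ILSS = 3F/(4bh) = 3*4592/(4*12*4) = 71.75 MPa

71.75 MPa


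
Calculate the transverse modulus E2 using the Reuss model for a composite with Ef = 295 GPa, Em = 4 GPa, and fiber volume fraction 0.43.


1/E2 = Vf/Ef + (1-Vf)/Em = 0.43/295 + 0.57/4
E2 = 6.95 GPa

6.95 GPa


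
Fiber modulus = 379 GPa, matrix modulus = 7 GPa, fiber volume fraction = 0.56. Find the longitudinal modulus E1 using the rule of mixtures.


E1 = Ef*Vf + Em*(1-Vf) = 379*0.56 + 7*0.44 = 215.32 GPa

215.32 GPa


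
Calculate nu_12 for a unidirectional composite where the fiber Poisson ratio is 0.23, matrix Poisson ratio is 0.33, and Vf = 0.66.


nu_12 = nu_f*Vf + nu_m*(1-Vf) = 0.23*0.66 + 0.33*0.34 = 0.264

0.264


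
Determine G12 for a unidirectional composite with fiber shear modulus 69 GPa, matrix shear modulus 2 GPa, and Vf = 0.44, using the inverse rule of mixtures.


1/G12 = Vf/Gf + (1-Vf)/Gm = 0.44/69 + 0.56/2
G12 = 3.49 GPa

3.49 GPa


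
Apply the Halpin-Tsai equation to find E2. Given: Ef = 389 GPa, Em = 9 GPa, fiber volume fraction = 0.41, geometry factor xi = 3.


eta = (Ef/Em - 1)/(Ef/Em + xi) = (43.2222 - 1)/(43.2222 + 3) = 0.9135
E2 = Em*(1+xi*eta*Vf)/(1-eta*Vf) = 30.56 GPa

30.56 GPa


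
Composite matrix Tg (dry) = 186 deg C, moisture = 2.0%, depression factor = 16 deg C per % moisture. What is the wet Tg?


Tg_wet = Tg_dry - k*moisture = 186 - 16*2.0 = 154.0 deg C

154.0 deg C


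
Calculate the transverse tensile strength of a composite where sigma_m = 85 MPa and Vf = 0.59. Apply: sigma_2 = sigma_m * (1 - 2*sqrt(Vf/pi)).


factor = 1 - 2*sqrt(0.59/pi) = 0.1333
sigma_2 = 85 * 0.1333 = 11.33 MPa

11.33 MPa


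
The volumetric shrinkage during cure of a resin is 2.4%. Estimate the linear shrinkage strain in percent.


Linear shrinkage ≈ vol_shrink/3 = 2.4/3 = 0.8%

0.8%


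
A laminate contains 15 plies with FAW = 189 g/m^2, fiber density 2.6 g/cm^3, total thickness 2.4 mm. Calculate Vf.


Vf = n * FAW / (rho_f * h * 1000) = 15 * 189 / (2.6 * 2.4 * 1000) = 0.4543

0.4543


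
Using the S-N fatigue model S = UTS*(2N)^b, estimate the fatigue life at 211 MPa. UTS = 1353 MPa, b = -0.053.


N = 0.5 * (S/UTS)^(1/b) = 0.5 * (211/1353)^(1/-0.053) = 8.4270e+14 cycles

8.4270e+14 cycles


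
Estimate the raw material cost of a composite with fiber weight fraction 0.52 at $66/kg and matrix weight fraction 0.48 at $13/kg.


Cost = cost_f*Wf + cost_m*Wm = 66*0.52 + 13*0.48 = $40.56/kg

$40.56/kg


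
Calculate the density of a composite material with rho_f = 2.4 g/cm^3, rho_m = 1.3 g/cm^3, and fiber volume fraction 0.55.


rho_c = rho_f*Vf + rho_m*(1-Vf) = 2.4*0.55 + 1.3*0.45 = 1.905 g/cm^3

1.905 g/cm^3


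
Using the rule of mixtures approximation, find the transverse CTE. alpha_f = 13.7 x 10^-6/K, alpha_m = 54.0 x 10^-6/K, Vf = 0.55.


alpha_2 = alpha_f*Vf + alpha_m*(1-Vf) = 13.7*0.55 + 54.0*0.45 = 31.8 x 10^-6/K

31.8 x 10^-6/K


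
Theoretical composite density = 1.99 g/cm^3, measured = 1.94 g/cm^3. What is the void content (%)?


Void% = (rho_theo - rho_actual)/rho_theo * 100 = (1.99 - 1.94)/1.99 * 100 = 2.51%

2.51%


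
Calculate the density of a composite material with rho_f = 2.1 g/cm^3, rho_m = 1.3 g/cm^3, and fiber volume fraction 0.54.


rho_c = rho_f*Vf + rho_m*(1-Vf) = 2.1*0.54 + 1.3*0.46 = 1.732 g/cm^3

1.732 g/cm^3


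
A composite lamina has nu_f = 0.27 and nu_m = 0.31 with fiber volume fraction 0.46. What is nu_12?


nu_12 = nu_f*Vf + nu_m*(1-Vf) = 0.27*0.46 + 0.31*0.54 = 0.2916

0.2916


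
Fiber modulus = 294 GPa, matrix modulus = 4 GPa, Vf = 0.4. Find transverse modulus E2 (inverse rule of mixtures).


1/E2 = Vf/Ef + (1-Vf)/Em = 0.4/294 + 0.6/4
E2 = 6.61 GPa

6.61 GPa


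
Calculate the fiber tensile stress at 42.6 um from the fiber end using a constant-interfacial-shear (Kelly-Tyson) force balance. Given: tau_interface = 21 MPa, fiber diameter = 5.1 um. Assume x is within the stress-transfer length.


Force balance: sigma_f * (pi*d^2/4) = tau * (pi*d) * x  ->  sigma_f = 4 * tau * x / d
sigma_f = 4 * 21 * 42.6 / 5.1 = 701.6 MPa

701.6 MPa


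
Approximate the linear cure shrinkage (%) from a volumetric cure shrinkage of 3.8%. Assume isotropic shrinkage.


Linear shrinkage ≈ vol_shrink/3 = 3.8/3 = 1.267%

1.267%


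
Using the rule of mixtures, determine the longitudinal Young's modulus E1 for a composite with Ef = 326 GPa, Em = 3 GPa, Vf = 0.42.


E1 = Ef*Vf + Em*(1-Vf) = 326*0.42 + 3*0.58 = 138.66 GPa

138.66 GPa


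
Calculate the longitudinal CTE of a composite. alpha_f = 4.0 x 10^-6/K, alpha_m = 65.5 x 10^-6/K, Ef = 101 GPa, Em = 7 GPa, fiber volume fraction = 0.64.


E1 = Ef*Vf + Em*(1-Vf) = 67.16
alpha_1 = (alpha_f*Ef*Vf + alpha_m*Em*(1-Vf))/E1 = 6.31 x 10^-6/K

6.31 x 10^-6/K


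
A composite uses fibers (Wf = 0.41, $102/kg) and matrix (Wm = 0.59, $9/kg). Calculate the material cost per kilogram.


Cost = cost_f*Wf + cost_m*Wm = 102*0.41 + 9*0.59 = $47.13/kg

$47.13/kg


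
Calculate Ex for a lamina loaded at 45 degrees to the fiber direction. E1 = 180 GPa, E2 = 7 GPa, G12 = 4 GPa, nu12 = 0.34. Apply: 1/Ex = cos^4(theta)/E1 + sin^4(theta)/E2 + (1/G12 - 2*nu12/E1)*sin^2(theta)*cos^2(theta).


cos^4(45) = 0.25, sin^4(45) = 0.25, sin^2(45)*cos^2(45) = 0.25
1/G12 - 2*nu12/E1 = 1/4 - 2*0.34/180 = 0.246222 GPa^-1
1/Ex = 0.25/180 + 0.25/7 + 0.246222*0.25 = 0.0986587 GPa^-1
Ex = 10.14 GPa

10.14 GPa


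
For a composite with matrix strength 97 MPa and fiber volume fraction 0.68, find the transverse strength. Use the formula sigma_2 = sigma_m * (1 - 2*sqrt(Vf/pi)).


factor = 1 - 2*sqrt(0.68/pi) = 0.0695
sigma_2 = 97 * 0.0695 = 6.74 MPa

6.74 MPa


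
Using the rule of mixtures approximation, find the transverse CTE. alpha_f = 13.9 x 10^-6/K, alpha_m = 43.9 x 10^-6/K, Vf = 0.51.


alpha_2 = alpha_f*Vf + alpha_m*(1-Vf) = 13.9*0.51 + 43.9*0.49 = 28.6 x 10^-6/K

28.6 x 10^-6/K


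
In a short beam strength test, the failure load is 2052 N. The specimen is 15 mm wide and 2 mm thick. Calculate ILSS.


ILSS = 3F/(4bh) = 3*2052/(4*15*2) = 51.3 MPa

51.3 MPa


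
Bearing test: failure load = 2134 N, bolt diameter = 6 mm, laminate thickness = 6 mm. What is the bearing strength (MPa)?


sigma_br = F/(d*h) = 2134/(6*6) = 59.3 MPa

59.3 MPa


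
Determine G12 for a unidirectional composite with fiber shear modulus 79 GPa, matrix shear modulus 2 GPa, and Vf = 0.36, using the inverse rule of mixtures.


1/G12 = Vf/Gf + (1-Vf)/Gm = 0.36/79 + 0.64/2
G12 = 3.08 GPa

3.08 GPa


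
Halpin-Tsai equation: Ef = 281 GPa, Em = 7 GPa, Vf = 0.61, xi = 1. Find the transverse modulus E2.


eta = (Ef/Em - 1)/(Ef/Em + xi) = (40.1429 - 1)/(40.1429 + 1) = 0.9514
E2 = Em*(1+xi*eta*Vf)/(1-eta*Vf) = 26.36 GPa

26.36 GPa


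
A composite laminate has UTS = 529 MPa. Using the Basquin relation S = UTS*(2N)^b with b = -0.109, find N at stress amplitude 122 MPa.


N = 0.5 * (S/UTS)^(1/b) = 0.5 * (122/529)^(1/-0.109) = 349853.3043 cycles

349853.3043 cycles


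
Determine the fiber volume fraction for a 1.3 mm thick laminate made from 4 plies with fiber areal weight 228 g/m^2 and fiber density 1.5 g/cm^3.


Vf = n * FAW / (rho_f * h * 1000) = 4 * 228 / (1.5 * 1.3 * 1000) = 0.4677

0.4677


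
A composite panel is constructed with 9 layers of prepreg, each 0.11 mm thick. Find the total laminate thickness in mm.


h = n * t_ply = 9 * 0.11 = 0.99 mm

0.99 mm


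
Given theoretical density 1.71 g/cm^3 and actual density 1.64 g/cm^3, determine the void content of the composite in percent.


Void% = (rho_theo - rho_actual)/rho_theo * 100 = (1.71 - 1.64)/1.71 * 100 = 4.09%

4.09%


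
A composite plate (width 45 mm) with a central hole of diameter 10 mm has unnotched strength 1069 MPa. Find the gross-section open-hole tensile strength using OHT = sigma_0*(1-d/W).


OHT = sigma_0*(1-d/W) = 1069*(1-10/45) = 831.4 MPa

831.4 MPa


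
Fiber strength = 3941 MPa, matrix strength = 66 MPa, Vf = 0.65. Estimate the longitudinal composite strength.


sigma_1 = sigma_f*Vf + sigma_m*(1-Vf) = 3941*0.65 + 66*0.35 = 2584.8 MPa

2584.8 MPa


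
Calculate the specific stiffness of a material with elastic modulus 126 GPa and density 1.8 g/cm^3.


Specific stiffness = E/rho = 126/1.8 = 70.0 GPa/(g/cm^3)

70.0 GPa/(g/cm^3)


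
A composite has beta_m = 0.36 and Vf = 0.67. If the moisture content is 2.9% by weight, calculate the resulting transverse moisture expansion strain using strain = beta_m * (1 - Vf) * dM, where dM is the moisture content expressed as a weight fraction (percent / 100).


dM = 2.9/100 = 0.029
strain = beta_m * (1-Vf) * dM = 0.36 * 0.33 * 0.029 = 0.0034452

0.0034452


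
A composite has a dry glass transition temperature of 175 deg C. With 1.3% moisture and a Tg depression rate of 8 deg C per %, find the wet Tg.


Tg_wet = Tg_dry - k*moisture = 175 - 8*1.3 = 164.6 deg C

164.6 deg C


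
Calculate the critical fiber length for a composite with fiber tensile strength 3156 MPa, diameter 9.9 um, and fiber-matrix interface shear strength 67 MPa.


Lc = sigma_f * d / (2 * tau_i) = 3156 * 9.9 / (2 * 67) = 233.2 um

233.2 um


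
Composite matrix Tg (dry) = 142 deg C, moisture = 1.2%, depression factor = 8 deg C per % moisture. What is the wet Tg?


Tg_wet = Tg_dry - k*moisture = 142 - 8*1.2 = 132.4 deg C

132.4 deg C


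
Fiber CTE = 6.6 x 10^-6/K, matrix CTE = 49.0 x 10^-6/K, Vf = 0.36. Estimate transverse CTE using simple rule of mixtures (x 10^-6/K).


alpha_2 = alpha_f*Vf + alpha_m*(1-Vf) = 6.6*0.36 + 49.0*0.64 = 33.7 x 10^-6/K

33.7 x 10^-6/K


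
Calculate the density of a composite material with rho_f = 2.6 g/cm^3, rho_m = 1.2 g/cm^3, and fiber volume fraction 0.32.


rho_c = rho_f*Vf + rho_m*(1-Vf) = 2.6*0.32 + 1.2*0.68 = 1.648 g/cm^3

1.648 g/cm^3


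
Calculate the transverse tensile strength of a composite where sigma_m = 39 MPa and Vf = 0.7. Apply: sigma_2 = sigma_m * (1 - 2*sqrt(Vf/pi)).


factor = 1 - 2*sqrt(0.7/pi) = 0.0559
sigma_2 = 39 * 0.0559 = 2.18 MPa

2.18 MPa


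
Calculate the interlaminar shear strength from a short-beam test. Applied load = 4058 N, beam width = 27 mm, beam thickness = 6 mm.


ILSS = 3F/(4bh) = 3*4058/(4*27*6) = 18.79 MPa

18.79 MPa


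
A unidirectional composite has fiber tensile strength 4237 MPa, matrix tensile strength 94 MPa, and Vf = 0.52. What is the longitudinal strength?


sigma_1 = sigma_f*Vf + sigma_m*(1-Vf) = 4237*0.52 + 94*0.48 = 2248.4 MPa

2248.4 MPa


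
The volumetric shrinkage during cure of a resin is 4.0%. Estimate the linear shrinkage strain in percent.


Linear shrinkage ≈ vol_shrink/3 = 4.0/3 = 1.333%

1.333%


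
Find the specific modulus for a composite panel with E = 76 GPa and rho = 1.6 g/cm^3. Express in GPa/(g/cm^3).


Specific stiffness = E/rho = 76/1.6 = 47.5 GPa/(g/cm^3)

47.5 GPa/(g/cm^3)


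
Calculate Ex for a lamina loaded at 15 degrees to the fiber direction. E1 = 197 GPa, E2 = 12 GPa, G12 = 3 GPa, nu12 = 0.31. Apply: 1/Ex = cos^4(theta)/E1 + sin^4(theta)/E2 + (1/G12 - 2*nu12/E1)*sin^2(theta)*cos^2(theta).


cos^4(15) = 0.870513, sin^4(15) = 0.004487, sin^2(15)*cos^2(15) = 0.0625
1/G12 - 2*nu12/E1 = 1/3 - 2*0.31/197 = 0.330186 GPa^-1
1/Ex = 0.870513/197 + 0.004487/12 + 0.330186*0.0625 = 0.0254294 GPa^-1
Ex = 39.32 GPa

39.32 GPa


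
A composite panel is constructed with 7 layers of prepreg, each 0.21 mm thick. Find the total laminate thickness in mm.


h = n * t_ply = 7 * 0.21 = 1.47 mm

1.47 mm


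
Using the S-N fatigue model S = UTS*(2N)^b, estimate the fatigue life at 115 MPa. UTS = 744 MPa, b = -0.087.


N = 0.5 * (S/UTS)^(1/b) = 0.5 * (115/744)^(1/-0.087) = 1.0456e+09 cycles

1.0456e+09 cycles


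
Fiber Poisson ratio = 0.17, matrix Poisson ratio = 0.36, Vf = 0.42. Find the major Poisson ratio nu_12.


nu_12 = nu_f*Vf + nu_m*(1-Vf) = 0.17*0.42 + 0.36*0.58 = 0.2802

0.2802


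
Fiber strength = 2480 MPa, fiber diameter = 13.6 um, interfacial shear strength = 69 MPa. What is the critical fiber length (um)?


Lc = sigma_f * d / (2 * tau_i) = 2480 * 13.6 / (2 * 69) = 244.4 um

244.4 um


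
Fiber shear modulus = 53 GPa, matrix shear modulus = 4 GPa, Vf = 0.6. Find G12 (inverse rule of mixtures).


1/G12 = Vf/Gf + (1-Vf)/Gm = 0.6/53 + 0.4/4
G12 = 8.98 GPa

8.98 GPa


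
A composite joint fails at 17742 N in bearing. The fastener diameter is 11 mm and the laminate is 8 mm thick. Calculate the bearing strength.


sigma_br = F/(d*h) = 17742/(11*8) = 201.6 MPa

201.6 MPa


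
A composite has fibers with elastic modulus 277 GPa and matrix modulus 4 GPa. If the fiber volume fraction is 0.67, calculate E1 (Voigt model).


E1 = Ef*Vf + Em*(1-Vf) = 277*0.67 + 4*0.33 = 186.91 GPa

186.91 GPa


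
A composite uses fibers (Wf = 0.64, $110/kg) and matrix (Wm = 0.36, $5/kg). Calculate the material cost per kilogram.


Cost = cost_f*Wf + cost_m*Wm = 110*0.64 + 5*0.36 = $72.2/kg

$72.2/kg


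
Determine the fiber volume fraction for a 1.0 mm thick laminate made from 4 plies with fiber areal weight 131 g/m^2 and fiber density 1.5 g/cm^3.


Vf = n * FAW / (rho_f * h * 1000) = 4 * 131 / (1.5 * 1.0 * 1000) = 0.3493

0.3493


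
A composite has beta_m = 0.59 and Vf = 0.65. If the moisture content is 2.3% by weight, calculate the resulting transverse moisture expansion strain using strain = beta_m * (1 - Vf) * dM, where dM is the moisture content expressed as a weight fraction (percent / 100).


dM = 2.3/100 = 0.023
strain = beta_m * (1-Vf) * dM = 0.59 * 0.35 * 0.023 = 0.0047495

0.0047495


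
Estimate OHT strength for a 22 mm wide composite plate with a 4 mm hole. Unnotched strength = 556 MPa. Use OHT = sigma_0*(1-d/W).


OHT = sigma_0*(1-d/W) = 556*(1-4/22) = 454.9 MPa

454.9 MPa


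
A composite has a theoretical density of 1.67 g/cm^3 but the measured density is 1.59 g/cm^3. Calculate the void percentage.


Void% = (rho_theo - rho_actual)/rho_theo * 100 = (1.67 - 1.59)/1.67 * 100 = 4.79%

4.79%


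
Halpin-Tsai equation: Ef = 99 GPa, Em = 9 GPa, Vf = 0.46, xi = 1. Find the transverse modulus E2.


eta = (Ef/Em - 1)/(Ef/Em + xi) = (11.0 - 1)/(11.0 + 1) = 0.8333
E2 = Em*(1+xi*eta*Vf)/(1-eta*Vf) = 20.19 GPa

20.19 GPa


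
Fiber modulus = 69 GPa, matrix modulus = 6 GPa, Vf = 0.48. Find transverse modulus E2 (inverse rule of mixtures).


1/E2 = Vf/Ef + (1-Vf)/Em = 0.48/69 + 0.52/6
E2 = 10.68 GPa

10.68 GPa


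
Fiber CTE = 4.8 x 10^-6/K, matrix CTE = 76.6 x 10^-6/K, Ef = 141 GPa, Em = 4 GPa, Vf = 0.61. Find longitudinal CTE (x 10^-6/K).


E1 = Ef*Vf + Em*(1-Vf) = 87.57
alpha_1 = (alpha_f*Ef*Vf + alpha_m*Em*(1-Vf))/E1 = 6.08 x 10^-6/K

6.08 x 10^-6/K


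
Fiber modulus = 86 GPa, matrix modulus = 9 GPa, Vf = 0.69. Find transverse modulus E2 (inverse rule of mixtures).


1/E2 = Vf/Ef + (1-Vf)/Em = 0.69/86 + 0.31/9
E2 = 23.55 GPa

23.55 GPa


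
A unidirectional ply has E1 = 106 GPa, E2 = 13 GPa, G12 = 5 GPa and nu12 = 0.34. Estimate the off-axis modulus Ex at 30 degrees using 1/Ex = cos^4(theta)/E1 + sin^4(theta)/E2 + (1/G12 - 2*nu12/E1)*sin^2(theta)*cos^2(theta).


cos^4(30) = 0.5625, sin^4(30) = 0.0625, sin^2(30)*cos^2(30) = 0.1875
1/G12 - 2*nu12/E1 = 1/5 - 2*0.34/106 = 0.193585 GPa^-1
1/Ex = 0.5625/106 + 0.0625/13 + 0.193585*0.1875 = 0.0464115 GPa^-1
Ex = 21.55 GPa

21.55 GPa


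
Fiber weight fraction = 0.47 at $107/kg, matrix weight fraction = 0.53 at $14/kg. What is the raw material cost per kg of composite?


Cost = cost_f*Wf + cost_m*Wm = 107*0.47 + 14*0.53 = $57.71/kg

$57.71/kg


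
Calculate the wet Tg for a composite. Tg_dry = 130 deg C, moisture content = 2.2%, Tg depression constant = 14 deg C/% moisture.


Tg_wet = Tg_dry - k*moisture = 130 - 14*2.2 = 99.2 deg C

99.2 deg C


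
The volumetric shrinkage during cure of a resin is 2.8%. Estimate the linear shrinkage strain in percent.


Linear shrinkage ≈ vol_shrink/3 = 2.8/3 = 0.933%

0.933%


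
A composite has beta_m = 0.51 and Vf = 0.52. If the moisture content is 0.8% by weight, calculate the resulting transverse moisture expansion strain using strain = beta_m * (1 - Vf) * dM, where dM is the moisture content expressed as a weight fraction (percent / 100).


dM = 0.8/100 = 0.008
strain = beta_m * (1-Vf) * dM = 0.51 * 0.48 * 0.008 = 0.0019584

0.0019584


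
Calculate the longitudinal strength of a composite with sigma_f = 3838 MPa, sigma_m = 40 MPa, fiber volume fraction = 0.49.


sigma_1 = sigma_f*Vf + sigma_m*(1-Vf) = 3838*0.49 + 40*0.51 = 1901.0 MPa

1901.0 MPa


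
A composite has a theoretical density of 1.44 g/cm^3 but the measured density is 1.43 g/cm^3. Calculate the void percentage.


Void% = (rho_theo - rho_actual)/rho_theo * 100 = (1.44 - 1.43)/1.44 * 100 = 0.69%

0.69%


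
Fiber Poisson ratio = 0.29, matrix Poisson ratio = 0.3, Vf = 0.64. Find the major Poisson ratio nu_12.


nu_12 = nu_f*Vf + nu_m*(1-Vf) = 0.29*0.64 + 0.3*0.36 = 0.2936

0.2936


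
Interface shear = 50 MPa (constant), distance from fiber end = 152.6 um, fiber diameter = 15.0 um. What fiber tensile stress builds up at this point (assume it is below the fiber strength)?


Force balance: sigma_f * (pi*d^2/4) = tau * (pi*d) * x  ->  sigma_f = 4 * tau * x / d
sigma_f = 4 * 50 * 152.6 / 15.0 = 2034.7 MPa

2034.7 MPa


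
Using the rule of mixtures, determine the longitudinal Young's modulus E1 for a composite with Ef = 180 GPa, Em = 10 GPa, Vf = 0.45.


E1 = Ef*Vf + Em*(1-Vf) = 180*0.45 + 10*0.55 = 86.5 GPa

86.5 GPa


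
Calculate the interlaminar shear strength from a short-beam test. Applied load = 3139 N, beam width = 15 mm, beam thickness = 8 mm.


ILSS = 3F/(4bh) = 3*3139/(4*15*8) = 19.62 MPa

19.62 MPa


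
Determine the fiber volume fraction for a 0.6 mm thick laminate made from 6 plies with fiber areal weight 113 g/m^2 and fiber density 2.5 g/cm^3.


Vf = n * FAW / (rho_f * h * 1000) = 6 * 113 / (2.5 * 0.6 * 1000) = 0.452

0.452


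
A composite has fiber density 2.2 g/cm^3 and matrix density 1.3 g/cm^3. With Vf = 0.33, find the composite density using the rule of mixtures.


rho_c = rho_f*Vf + rho_m*(1-Vf) = 2.2*0.33 + 1.3*0.67 = 1.597 g/cm^3

1.597 g/cm^3


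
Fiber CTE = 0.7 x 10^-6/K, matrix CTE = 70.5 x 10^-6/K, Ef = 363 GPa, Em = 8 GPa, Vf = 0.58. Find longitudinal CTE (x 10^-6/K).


E1 = Ef*Vf + Em*(1-Vf) = 213.9
alpha_1 = (alpha_f*Ef*Vf + alpha_m*Em*(1-Vf))/E1 = 1.8 x 10^-6/K

1.8 x 10^-6/K


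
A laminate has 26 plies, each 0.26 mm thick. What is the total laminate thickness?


h = n * t_ply = 26 * 0.26 = 6.76 mm

6.76 mm


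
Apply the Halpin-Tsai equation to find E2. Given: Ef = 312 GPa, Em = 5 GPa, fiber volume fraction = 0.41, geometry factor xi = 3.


eta = (Ef/Em - 1)/(Ef/Em + xi) = (62.4 - 1)/(62.4 + 3) = 0.9388
E2 = Em*(1+xi*eta*Vf)/(1-eta*Vf) = 17.52 GPa

17.52 GPa


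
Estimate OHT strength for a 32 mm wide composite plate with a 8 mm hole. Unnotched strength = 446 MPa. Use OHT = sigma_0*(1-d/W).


OHT = sigma_0*(1-d/W) = 446*(1-8/32) = 334.5 MPa

334.5 MPa


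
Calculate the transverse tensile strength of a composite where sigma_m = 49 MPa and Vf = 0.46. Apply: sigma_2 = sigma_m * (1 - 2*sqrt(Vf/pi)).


factor = 1 - 2*sqrt(0.46/pi) = 0.2347
sigma_2 = 49 * 0.2347 = 11.5 MPa

11.5 MPa


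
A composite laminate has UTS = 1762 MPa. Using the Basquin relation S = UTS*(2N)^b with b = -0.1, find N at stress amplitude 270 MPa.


N = 0.5 * (S/UTS)^(1/b) = 0.5 * (270/1762)^(1/-0.1) = 7.0047e+07 cycles

7.0047e+07 cycles


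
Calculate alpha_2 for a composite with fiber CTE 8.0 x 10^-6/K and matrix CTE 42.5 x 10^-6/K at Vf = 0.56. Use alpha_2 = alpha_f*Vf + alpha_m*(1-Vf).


alpha_2 = alpha_f*Vf + alpha_m*(1-Vf) = 8.0*0.56 + 42.5*0.44 = 23.2 x 10^-6/K

23.2 x 10^-6/K


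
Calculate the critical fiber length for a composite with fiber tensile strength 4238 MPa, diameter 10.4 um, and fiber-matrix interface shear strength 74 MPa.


Lc = sigma_f * d / (2 * tau_i) = 4238 * 10.4 / (2 * 74) = 297.8 um

297.8 um


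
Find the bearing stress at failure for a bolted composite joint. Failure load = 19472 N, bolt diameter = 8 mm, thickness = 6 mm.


sigma_br = F/(d*h) = 19472/(8*6) = 405.7 MPa

405.7 MPa


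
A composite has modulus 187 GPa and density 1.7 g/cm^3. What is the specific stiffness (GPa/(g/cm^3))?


Specific stiffness = E/rho = 187/1.7 = 110.0 GPa/(g/cm^3)

110.0 GPa/(g/cm^3)


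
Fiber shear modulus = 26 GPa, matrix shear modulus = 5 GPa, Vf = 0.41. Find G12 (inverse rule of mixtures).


1/G12 = Vf/Gf + (1-Vf)/Gm = 0.41/26 + 0.59/5
G12 = 7.48 GPa

7.48 GPa


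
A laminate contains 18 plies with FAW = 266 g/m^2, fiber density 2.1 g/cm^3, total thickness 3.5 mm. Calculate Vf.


Vf = n * FAW / (rho_f * h * 1000) = 18 * 266 / (2.1 * 3.5 * 1000) = 0.6514

0.6514


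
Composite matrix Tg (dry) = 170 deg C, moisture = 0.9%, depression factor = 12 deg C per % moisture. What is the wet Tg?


Tg_wet = Tg_dry - k*moisture = 170 - 12*0.9 = 159.2 deg C

159.2 deg C


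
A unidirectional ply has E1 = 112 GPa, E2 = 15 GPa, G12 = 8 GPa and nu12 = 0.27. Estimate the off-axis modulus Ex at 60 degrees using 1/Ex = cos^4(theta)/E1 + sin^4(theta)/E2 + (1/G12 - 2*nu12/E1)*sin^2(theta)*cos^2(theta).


cos^4(60) = 0.0625, sin^4(60) = 0.5625, sin^2(60)*cos^2(60) = 0.1875
1/G12 - 2*nu12/E1 = 1/8 - 2*0.27/112 = 0.120179 GPa^-1
1/Ex = 0.0625/112 + 0.5625/15 + 0.120179*0.1875 = 0.0605915 GPa^-1
Ex = 16.5 GPa

16.5 GPa


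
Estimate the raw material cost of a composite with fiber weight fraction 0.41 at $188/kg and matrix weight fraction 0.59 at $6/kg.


Cost = cost_f*Wf + cost_m*Wm = 188*0.41 + 6*0.59 = $80.62/kg

$80.62/kg


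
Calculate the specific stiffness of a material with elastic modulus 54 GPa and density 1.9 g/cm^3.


Specific stiffness = E/rho = 54/1.9 = 28.4 GPa/(g/cm^3)

28.4 GPa/(g/cm^3)


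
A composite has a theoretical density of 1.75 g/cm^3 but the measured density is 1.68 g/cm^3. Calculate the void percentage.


Void% = (rho_theo - rho_actual)/rho_theo * 100 = (1.75 - 1.68)/1.75 * 100 = 4.0%

4.0%


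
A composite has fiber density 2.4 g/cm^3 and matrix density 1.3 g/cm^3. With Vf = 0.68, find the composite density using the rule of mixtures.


rho_c = rho_f*Vf + rho_m*(1-Vf) = 2.4*0.68 + 1.3*0.32 = 2.048 g/cm^3

2.048 g/cm^3


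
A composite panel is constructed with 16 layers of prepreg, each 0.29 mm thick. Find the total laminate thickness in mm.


h = n * t_ply = 16 * 0.29 = 4.64 mm

4.64 mm


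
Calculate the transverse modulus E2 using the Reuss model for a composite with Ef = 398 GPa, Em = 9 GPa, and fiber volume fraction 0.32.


1/E2 = Vf/Ef + (1-Vf)/Em = 0.32/398 + 0.68/9
E2 = 13.1 GPa

13.1 GPa


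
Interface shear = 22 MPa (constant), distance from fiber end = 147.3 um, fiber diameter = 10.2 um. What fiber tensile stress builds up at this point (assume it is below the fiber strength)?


Force balance: sigma_f * (pi*d^2/4) = tau * (pi*d) * x  ->  sigma_f = 4 * tau * x / d
sigma_f = 4 * 22 * 147.3 / 10.2 = 1270.8 MPa

1270.8 MPa


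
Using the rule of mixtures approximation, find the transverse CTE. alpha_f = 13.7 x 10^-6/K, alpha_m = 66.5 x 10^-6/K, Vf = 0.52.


alpha_2 = alpha_f*Vf + alpha_m*(1-Vf) = 13.7*0.52 + 66.5*0.48 = 39.0 x 10^-6/K

39.0 x 10^-6/K


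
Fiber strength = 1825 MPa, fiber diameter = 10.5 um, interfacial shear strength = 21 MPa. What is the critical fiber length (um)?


Lc = sigma_f * d / (2 * tau_i) = 1825 * 10.5 / (2 * 21) = 456.3 um

456.3 um


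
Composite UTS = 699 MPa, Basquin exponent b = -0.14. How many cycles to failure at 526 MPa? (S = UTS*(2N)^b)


N = 0.5 * (S/UTS)^(1/b) = 0.5 * (526/699)^(1/-0.14) = 3.8111 cycles

3.8111 cycles


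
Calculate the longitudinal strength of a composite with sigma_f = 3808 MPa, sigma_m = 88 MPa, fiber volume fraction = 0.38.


sigma_1 = sigma_f*Vf + sigma_m*(1-Vf) = 3808*0.38 + 88*0.62 = 1501.6 MPa

1501.6 MPa


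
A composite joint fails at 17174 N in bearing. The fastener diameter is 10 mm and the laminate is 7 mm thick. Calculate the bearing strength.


sigma_br = F/(d*h) = 17174/(10*7) = 245.3 MPa

245.3 MPa


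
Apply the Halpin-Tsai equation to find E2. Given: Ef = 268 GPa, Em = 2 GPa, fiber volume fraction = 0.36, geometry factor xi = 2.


eta = (Ef/Em - 1)/(Ef/Em + xi) = (134.0 - 1)/(134.0 + 2) = 0.9779
E2 = Em*(1+xi*eta*Vf)/(1-eta*Vf) = 5.26 GPa

5.26 GPa


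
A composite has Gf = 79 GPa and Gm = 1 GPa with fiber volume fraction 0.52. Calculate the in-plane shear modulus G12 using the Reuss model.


1/G12 = Vf/Gf + (1-Vf)/Gm = 0.52/79 + 0.48/1
G12 = 2.06 GPa

2.06 GPa


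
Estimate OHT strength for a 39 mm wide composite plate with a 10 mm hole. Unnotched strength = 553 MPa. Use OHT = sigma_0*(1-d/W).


OHT = sigma_0*(1-d/W) = 553*(1-10/39) = 411.2 MPa

411.2 MPa


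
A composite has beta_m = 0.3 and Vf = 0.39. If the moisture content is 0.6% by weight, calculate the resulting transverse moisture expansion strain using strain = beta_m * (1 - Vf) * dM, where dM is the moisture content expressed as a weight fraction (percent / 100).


dM = 0.6/100 = 0.006
strain = beta_m * (1-Vf) * dM = 0.3 * 0.61 * 0.006 = 0.001098

0.001098


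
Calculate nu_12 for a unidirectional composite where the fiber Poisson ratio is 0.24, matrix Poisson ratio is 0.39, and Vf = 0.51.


nu_12 = nu_f*Vf + nu_m*(1-Vf) = 0.24*0.51 + 0.39*0.49 = 0.3135

0.3135


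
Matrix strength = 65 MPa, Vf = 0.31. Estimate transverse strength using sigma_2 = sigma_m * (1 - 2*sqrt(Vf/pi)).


factor = 1 - 2*sqrt(0.31/pi) = 0.3717
sigma_2 = 65 * 0.3717 = 24.16 MPa

24.16 MPa


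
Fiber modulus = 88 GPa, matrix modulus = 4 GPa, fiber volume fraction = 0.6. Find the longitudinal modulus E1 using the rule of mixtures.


E1 = Ef*Vf + Em*(1-Vf) = 88*0.6 + 4*0.4 = 54.4 GPa

54.4 GPa


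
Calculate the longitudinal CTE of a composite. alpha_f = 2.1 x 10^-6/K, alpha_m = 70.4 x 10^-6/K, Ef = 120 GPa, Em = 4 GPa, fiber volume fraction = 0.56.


E1 = Ef*Vf + Em*(1-Vf) = 68.96
alpha_1 = (alpha_f*Ef*Vf + alpha_m*Em*(1-Vf))/E1 = 3.84 x 10^-6/K

3.84 x 10^-6/K


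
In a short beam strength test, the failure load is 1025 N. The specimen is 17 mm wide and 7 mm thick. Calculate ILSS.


ILSS = 3F/(4bh) = 3*1025/(4*17*7) = 6.46 MPa

6.46 MPa


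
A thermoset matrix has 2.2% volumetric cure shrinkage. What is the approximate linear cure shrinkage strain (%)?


Linear shrinkage ≈ vol_shrink/3 = 2.2/3 = 0.733%

0.733%


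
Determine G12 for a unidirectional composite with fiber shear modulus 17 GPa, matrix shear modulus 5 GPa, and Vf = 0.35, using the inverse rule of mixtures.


1/G12 = Vf/Gf + (1-Vf)/Gm = 0.35/17 + 0.65/5
G12 = 6.64 GPa

6.64 GPa


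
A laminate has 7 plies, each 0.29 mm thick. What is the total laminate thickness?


h = n * t_ply = 7 * 0.29 = 2.03 mm

2.03 mm


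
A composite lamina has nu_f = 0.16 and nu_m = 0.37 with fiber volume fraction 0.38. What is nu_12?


nu_12 = nu_f*Vf + nu_m*(1-Vf) = 0.16*0.38 + 0.37*0.62 = 0.2902

0.2902


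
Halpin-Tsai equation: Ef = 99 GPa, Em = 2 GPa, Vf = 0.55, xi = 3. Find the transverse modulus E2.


eta = (Ef/Em - 1)/(Ef/Em + xi) = (49.5 - 1)/(49.5 + 3) = 0.9238
E2 = Em*(1+xi*eta*Vf)/(1-eta*Vf) = 10.26 GPa

10.26 GPa


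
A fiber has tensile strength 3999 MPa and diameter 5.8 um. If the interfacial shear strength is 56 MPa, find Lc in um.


Lc = sigma_f * d / (2 * tau_i) = 3999 * 5.8 / (2 * 56) = 207.1 um

207.1 um
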